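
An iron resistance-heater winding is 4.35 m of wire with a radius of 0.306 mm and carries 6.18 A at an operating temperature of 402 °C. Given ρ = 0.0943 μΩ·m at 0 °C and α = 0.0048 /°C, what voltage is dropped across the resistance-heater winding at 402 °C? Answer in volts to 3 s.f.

ρ = 0.0943 μΩ·m = 9.43×10^-8 Ω·m
A = πr² = π(3.0600e-04 m)² = 2.942e-07 m²
R₍0₎ = ρL/A = (9.43×10^-8)(4.35)/(2.942e-07) = 1.394 Ω
R₍402₎ = R₍0₎(1 + αΔT) = 1.394 × (1 + 0.0048×402) = 4.085 Ω
V = IR = 6.18 × 4.085 = 25.2 V

25.2 V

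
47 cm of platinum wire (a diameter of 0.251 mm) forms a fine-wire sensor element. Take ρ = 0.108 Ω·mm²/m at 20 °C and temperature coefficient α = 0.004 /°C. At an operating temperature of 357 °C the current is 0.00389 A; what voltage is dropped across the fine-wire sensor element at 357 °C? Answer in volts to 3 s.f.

0.00937 V

ρ = 0.108 Ω·mm²/m = 1.08×10^-7 Ω·m
A = π(d/2)² = π(1.2550e-04 m)² = 4.948e-08 m²
R₍20₎ = ρL/A = (1.08×10^-7)(0.47)/(4.948e-08) = 1.026 Ω
R₍357₎ = R₍20₎(1 + αΔT) = 1.026 × (1 + 0.004×337) = 2.409 Ω
V = IR = 0.00389 × 2.409 = 0.00937 V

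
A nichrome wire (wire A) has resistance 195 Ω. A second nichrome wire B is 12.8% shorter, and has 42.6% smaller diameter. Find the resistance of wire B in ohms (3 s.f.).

R ∝ L/d², so R_B/R_A = (1 − 12.8/100) × (1 − 42.6/100)⁻²
= 0.872 × 3.035 = 2.647
R_B = 2.647 × 195 = 516 Ω

516 Ω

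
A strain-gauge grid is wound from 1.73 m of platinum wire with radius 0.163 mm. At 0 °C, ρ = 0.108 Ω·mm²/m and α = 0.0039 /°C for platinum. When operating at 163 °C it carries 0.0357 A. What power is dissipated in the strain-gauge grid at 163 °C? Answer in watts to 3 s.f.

0.00467 W

ρ = 0.108 Ω·mm²/m = 1.08×10^-7 Ω·m
A = πr² = π(1.6300e-04 m)² = 8.347e-08 m²
R₍0₎ = ρL/A = (1.08×10^-7)(1.73)/(8.347e-08) = 2.238 Ω
R₍163₎ = R₍0₎(1 + αΔT) = 2.238 × (1 + 0.0039×163) = 3.661 Ω
P = I²R = (0.0357)² × 3.661 = 0.00467 W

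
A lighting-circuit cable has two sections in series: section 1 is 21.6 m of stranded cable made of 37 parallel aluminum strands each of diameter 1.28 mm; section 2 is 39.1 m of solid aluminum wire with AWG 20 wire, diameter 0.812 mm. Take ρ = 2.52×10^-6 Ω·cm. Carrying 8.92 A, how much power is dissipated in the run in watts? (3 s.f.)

ρ = 2.52×10^-6 Ω·cm = 2.52×10^-8 Ω·m
Section 1: A_strand = π(6.4000e-04)² = 1.287e-06 m²; R₁ = ρL/(N·A_s) = (2.52×10^-8)(21.6)/(37×1.287e-06) = 0.01143 Ω
Section 2: A = π(0.812/2 mm)² = π(4.0600e-04 m)² = 5.178e-07 m²
R₂ = (2.52×10^-8)(39.1)/(5.178e-07) = 1.903 Ω
R = R₁ + R₂ = 1.914 Ω
P = I²R = (8.92)² × 1.914 = 152 W

152 W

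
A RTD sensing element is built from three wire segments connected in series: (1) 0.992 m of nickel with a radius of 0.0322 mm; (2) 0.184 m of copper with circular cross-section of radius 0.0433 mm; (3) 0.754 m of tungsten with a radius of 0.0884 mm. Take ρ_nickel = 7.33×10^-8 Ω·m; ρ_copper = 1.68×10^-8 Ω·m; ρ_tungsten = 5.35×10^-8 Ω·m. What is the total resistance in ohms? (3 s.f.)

Seg 1: A = πr² = π(3.2200e-05 m)² = 3.257e-09 m²
R_1 = (7.33×10^-8)(0.992)/(3.257e-09) = 22.32 Ω
Seg 2: A = πr² = π(4.3300e-05 m)² = 5.890e-09 m²
R_2 = (1.68×10^-8)(0.184)/(5.890e-09) = 0.5248 Ω
Seg 3: A = πr² = π(8.8400e-05 m)² = 2.455e-08 m²
R_3 = (5.35×10^-8)(0.754)/(2.455e-08) = 1.643 Ω
R_total = R_1 + R_2 + R_3 = 24.5 Ω

24.5 Ω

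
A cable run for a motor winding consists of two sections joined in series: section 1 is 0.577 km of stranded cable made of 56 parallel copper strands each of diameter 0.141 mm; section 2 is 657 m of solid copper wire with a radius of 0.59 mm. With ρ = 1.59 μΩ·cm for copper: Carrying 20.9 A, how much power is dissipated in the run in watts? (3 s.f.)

ρ = 1.59 μΩ·cm = 1.59×10^-8 Ω·m
Section 1: A_strand = π(7.0500e-05)² = 1.561e-08 m²; R₁ = ρL/(N·A_s) = (1.59×10^-8)(577)/(56×1.561e-08) = 10.49 Ω
Section 2: A = πr² = π(5.9000e-04 m)² = 1.094e-06 m²
R₂ = (1.59×10^-8)(657)/(1.094e-06) = 9.552 Ω
R = R₁ + R₂ = 20.04 Ω
P = I²R = (20.9)² × 20.04 = 8760 W

8760 W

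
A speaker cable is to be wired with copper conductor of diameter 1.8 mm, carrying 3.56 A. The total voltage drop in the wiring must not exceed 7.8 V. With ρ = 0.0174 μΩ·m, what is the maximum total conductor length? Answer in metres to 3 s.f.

320 m

ρ = 0.0174 μΩ·m = 1.74×10^-8 Ω·m
A = π(d/2)² = π(9.0000e-04 m)² = 2.545e-06 m²
L_max = V_max·A/(1·ρI) = (7.8)(2.545e-06)/(1.74×10^-8×3.56) = 320 m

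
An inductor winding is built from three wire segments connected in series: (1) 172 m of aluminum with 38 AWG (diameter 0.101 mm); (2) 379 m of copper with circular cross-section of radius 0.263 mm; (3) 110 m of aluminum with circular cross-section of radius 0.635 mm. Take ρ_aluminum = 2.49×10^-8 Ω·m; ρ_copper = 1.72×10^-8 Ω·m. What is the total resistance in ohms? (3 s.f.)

567 Ω

Seg 1: A = π(0.101/2 mm)² = π(5.0500e-05 m)² = 8.012e-09 m²
R_1 = (2.49×10^-8)(172)/(8.012e-09) = 534.6 Ω
Seg 2: A = πr² = π(2.6300e-04 m)² = 2.173e-07 m²
R_2 = (1.72×10^-8)(379)/(2.173e-07) = 30 Ω
Seg 3: A = πr² = π(6.3500e-04 m)² = 1.267e-06 m²
R_3 = (2.49×10^-8)(110)/(1.267e-06) = 2.162 Ω
R_total = R_1 + R_2 + R_3 = 567 Ω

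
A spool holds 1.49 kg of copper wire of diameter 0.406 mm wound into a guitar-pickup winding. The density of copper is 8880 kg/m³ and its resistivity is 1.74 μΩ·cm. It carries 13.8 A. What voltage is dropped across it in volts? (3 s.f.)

ρ = 1.74 μΩ·cm = 1.74×10^-8 Ω·m
A = π(d/2)² = π(2.0300e-04 m)² = 1.2946e-07 m²
L = m/(density·A) = 1.49/(8880×1.2946e-07) = 1296 m
R = ρL/A = (1.74×10^-8)(1296)/(1.2946e-07) = 174.2 Ω
V = IR = 13.8 × 174.2 = 2400 V

2400 V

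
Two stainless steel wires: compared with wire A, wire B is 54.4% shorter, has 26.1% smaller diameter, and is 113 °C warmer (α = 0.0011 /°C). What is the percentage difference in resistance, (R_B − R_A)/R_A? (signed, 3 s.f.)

R ∝ ρL/d² with ρ ∝ (1+αΔT), so R_B/R_A = (1 − 54.4/100) × (1 − 26.1/100)⁻² × (1 + 0.0011×113)
= 0.456 × 1.831 × 1.124 = 0.9388
(R_B − R_A)/R_A = 0.9388 − 1 = -6.12%

-6.12%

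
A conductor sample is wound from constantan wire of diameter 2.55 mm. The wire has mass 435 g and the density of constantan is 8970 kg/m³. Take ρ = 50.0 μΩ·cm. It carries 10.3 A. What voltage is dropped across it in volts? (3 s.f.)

ρ = 50.0 μΩ·cm = 5.00×10^-7 Ω·m
A = π(d/2)² = π(1.2750e-03 m)² = 5.1071e-06 m²
L = m/(density·A) = 0.435/(8970×5.1071e-06) = 9.496 m
R = ρL/A = (5.00×10^-7)(9.496)/(5.1071e-06) = 0.9297 Ω
V = IR = 10.3 × 0.9297 = 9.58 V

9.58 V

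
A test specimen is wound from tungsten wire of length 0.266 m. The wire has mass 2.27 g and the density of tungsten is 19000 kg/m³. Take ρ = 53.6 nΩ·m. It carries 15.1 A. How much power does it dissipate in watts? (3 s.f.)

ρ = 53.6 nΩ·m = 5.36×10^-8 Ω·m
A = m/(density·L) = 0.00227/(19000×0.266) = 4.4915e-07 m²
R = ρL/A = (5.36×10^-8)(0.266)/(4.4915e-07) = 0.03174 Ω
P = I²R = (15.1)² × 0.03174 = 7.24 W

7.24 W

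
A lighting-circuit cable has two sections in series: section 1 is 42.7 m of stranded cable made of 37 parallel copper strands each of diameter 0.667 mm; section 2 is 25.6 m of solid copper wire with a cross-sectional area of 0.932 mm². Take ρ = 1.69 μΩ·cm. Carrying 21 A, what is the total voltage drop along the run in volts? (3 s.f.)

ρ = 1.69 μΩ·cm = 1.69×10^-8 Ω·m
Section 1: A_strand = π(3.3350e-04)² = 3.494e-07 m²; R₁ = ρL/(N·A_s) = (1.69×10^-8)(42.7)/(37×3.494e-07) = 0.05582 Ω
Section 2: A = 0.932 mm² = 9.320e-07 m²
R₂ = (1.69×10^-8)(25.6)/(9.320e-07) = 0.4642 Ω
R = R₁ + R₂ = 0.52 Ω
V = IR = 21 × 0.52 = 10.9 V

10.9 V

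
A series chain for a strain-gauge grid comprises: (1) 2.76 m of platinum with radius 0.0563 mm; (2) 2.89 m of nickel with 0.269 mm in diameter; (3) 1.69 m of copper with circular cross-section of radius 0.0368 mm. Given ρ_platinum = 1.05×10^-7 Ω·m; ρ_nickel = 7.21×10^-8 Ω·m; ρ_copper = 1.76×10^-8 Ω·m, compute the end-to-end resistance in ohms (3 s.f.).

Seg 1: A = πr² = π(5.6300e-05 m)² = 9.958e-09 m²
R_1 = (1.05×10^-7)(2.76)/(9.958e-09) = 29.1 Ω
Seg 2: A = π(d/2)² = π(1.3450e-04 m)² = 5.683e-08 m²
R_2 = (7.21×10^-8)(2.89)/(5.683e-08) = 3.666 Ω
Seg 3: A = πr² = π(3.6800e-05 m)² = 4.254e-09 m²
R_3 = (1.76×10^-8)(1.69)/(4.254e-09) = 6.991 Ω
R_total = R_1 + R_2 + R_3 = 39.8 Ω

39.8 Ω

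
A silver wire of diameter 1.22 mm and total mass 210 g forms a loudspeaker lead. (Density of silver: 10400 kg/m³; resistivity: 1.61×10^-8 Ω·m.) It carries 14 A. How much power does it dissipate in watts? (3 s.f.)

A = π(d/2)² = π(6.1000e-04 m)² = 1.1690e-06 m²
L = m/(density·A) = 0.21/(10400×1.1690e-06) = 17.27 m
R = ρL/A = (1.61×10^-8)(17.27)/(1.1690e-06) = 0.2379 Ω
P = I²R = (14)² × 0.2379 = 46.6 W

46.6 W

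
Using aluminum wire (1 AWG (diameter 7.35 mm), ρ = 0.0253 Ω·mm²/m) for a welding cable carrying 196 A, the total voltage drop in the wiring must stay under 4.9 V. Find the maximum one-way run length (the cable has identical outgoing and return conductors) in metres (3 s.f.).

21.0 m

ρ = 0.0253 Ω·mm²/m = 2.53×10^-8 Ω·m
A = π(7.35/2 mm)² = π(3.6750e-03 m)² = 4.243e-05 m²
L_max = V_max·A/(2·ρI) = (4.9)(4.243e-05)/(2×2.53×10^-8×196) = 21.0 m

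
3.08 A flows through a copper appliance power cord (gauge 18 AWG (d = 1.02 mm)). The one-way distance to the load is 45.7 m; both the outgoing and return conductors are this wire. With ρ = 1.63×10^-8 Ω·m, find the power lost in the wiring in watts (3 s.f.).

A = π(1.02/2 mm)² = π(5.1000e-04 m)² = 8.171e-07 m²
Total conductor length (both ways) L = 2 × 45.7 = 91.4 m
R = ρL/A = (1.63×10^-8)(91.4)/(8.171e-07) = 1.823 Ω
P = I²R = (3.08)² × 1.823 = 17.3 W

17.3 W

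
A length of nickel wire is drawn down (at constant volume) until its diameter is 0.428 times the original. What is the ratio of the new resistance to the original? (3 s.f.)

Volume constant ⇒ L' = L/r² with r = 0.428. R' = ρL'/A' = ρ(L/r²)/(πr²d₀²/4) = R/r⁴.
Factor = 29.8

29.8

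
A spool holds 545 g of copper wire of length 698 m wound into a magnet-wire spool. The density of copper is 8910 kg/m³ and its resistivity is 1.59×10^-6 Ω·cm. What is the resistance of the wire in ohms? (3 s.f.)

127 Ω

ρ = 1.59×10^-6 Ω·cm = 1.59×10^-8 Ω·m
A = m/(density·L) = 0.545/(8910×698) = 8.7632e-08 m²
R = ρL/A = (1.59×10^-8)(698)/(8.7632e-08) = 127 Ω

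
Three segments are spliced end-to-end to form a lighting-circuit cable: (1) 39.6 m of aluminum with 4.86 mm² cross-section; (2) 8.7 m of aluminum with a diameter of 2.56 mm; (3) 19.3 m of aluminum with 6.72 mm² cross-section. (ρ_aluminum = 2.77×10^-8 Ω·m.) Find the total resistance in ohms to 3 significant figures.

Seg 1: A = 4.86 mm² = 4.860e-06 m²
R_1 = (2.77×10^-8)(39.6)/(4.860e-06) = 0.2257 Ω
Seg 2: A = π(d/2)² = π(1.2800e-03 m)² = 5.147e-06 m²
R_2 = (2.77×10^-8)(8.7)/(5.147e-06) = 0.04682 Ω
Seg 3: A = 6.72 mm² = 6.720e-06 m²
R_3 = (2.77×10^-8)(19.3)/(6.720e-06) = 0.07956 Ω
R_total = R_1 + R_2 + R_3 = 0.352 Ω

0.352 Ω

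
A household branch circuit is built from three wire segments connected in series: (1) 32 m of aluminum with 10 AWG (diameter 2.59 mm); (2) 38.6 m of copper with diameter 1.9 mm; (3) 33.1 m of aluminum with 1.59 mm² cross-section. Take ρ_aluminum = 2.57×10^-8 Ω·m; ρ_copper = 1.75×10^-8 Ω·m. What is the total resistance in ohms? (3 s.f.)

0.929 Ω

Seg 1: A = π(2.59/2 mm)² = π(1.2950e-03 m)² = 5.269e-06 m²
R_1 = (2.57×10^-8)(32)/(5.269e-06) = 0.1561 Ω
Seg 2: A = π(d/2)² = π(9.5000e-04 m)² = 2.835e-06 m²
R_2 = (1.75×10^-8)(38.6)/(2.835e-06) = 0.2382 Ω
Seg 3: A = 1.59 mm² = 1.590e-06 m²
R_3 = (2.57×10^-8)(33.1)/(1.590e-06) = 0.535 Ω
R_total = R_1 + R_2 + R_3 = 0.929 Ω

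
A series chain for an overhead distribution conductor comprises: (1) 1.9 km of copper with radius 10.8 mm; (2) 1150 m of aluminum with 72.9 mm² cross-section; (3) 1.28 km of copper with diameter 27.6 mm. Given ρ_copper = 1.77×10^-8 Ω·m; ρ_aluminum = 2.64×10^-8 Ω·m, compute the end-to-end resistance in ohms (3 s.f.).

0.546 Ω

Seg 1: A = πr² = π(1.0800e-02 m)² = 3.664e-04 m²
R_1 = (1.77×10^-8)(1900)/(3.664e-04) = 0.09178 Ω
Seg 2: A = 72.9 mm² = 7.290e-05 m²
R_2 = (2.64×10^-8)(1150)/(7.290e-05) = 0.4165 Ω
Seg 3: A = π(d/2)² = π(1.3800e-02 m)² = 5.983e-04 m²
R_3 = (1.77×10^-8)(1280)/(5.983e-04) = 0.03787 Ω
R_total = R_1 + R_2 + R_3 = 0.546 Ω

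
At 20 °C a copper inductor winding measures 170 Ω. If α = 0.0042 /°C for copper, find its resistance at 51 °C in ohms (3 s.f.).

ΔT = 51 − 20 = 31 °C
R = R₀(1 + αΔT) = 170 × (1 + 0.0042×31) = 170 × 1.13 = 192 Ω

192 Ω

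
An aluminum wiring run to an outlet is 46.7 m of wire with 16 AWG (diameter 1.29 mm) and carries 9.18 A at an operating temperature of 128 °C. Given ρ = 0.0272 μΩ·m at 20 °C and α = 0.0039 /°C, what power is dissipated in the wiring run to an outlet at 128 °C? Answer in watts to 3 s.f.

116 W

ρ = 0.0272 μΩ·m = 2.72×10^-8 Ω·m
A = π(1.29/2 mm)² = π(6.4500e-04 m)² = 1.307e-06 m²
R₍20₎ = ρL/A = (2.72×10^-8)(46.7)/(1.307e-06) = 0.9719 Ω
R₍128₎ = R₍20₎(1 + αΔT) = 0.9719 × (1 + 0.0039×108) = 1.381 Ω
P = I²R = (9.18)² × 1.381 = 116 W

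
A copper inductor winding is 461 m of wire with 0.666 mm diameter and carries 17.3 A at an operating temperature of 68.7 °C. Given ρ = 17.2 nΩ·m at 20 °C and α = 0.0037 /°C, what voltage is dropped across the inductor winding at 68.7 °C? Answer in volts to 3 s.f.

ρ = 17.2 nΩ·m = 1.72×10^-8 Ω·m
A = π(d/2)² = π(3.3300e-04 m)² = 3.484e-07 m²
R₍20₎ = ρL/A = (1.72×10^-8)(461)/(3.484e-07) = 22.76 Ω
R₍68.7₎ = R₍20₎(1 + αΔT) = 22.76 × (1 + 0.0037×48.7) = 26.86 Ω
V = IR = 17.3 × 26.86 = 465 V

465 V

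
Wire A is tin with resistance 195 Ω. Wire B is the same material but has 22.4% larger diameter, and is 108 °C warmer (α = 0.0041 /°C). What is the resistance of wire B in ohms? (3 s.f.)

R ∝ ρL/d² with ρ ∝ (1+αΔT), so R_B/R_A = (1 + 22.4/100)⁻² × (1 + 0.0041×108)
= 0.6675 × 1.443 = 0.963
R_B = 0.963 × 195 = 188 Ω

188 Ω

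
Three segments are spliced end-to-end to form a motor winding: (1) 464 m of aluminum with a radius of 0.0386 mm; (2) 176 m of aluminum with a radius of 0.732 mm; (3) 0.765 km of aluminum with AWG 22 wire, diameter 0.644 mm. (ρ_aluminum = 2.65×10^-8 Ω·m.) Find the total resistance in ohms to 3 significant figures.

2690 Ω

Seg 1: A = πr² = π(3.8600e-05 m)² = 4.681e-09 m²
R_1 = (2.65×10^-8)(464)/(4.681e-09) = 2627 Ω
Seg 2: A = πr² = π(7.3200e-04 m)² = 1.683e-06 m²
R_2 = (2.65×10^-8)(176)/(1.683e-06) = 2.771 Ω
Seg 3: A = π(0.644/2 mm)² = π(3.2200e-04 m)² = 3.257e-07 m²
R_3 = (2.65×10^-8)(765)/(3.257e-07) = 62.24 Ω
R_total = R_1 + R_2 + R_3 = 2690 Ω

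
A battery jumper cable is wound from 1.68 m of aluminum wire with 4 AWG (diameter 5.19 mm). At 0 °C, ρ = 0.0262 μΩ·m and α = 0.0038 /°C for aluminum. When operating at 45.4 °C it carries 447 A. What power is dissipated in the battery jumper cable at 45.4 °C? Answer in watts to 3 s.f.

487 W

ρ = 0.0262 μΩ·m = 2.62×10^-8 Ω·m
A = π(5.19/2 mm)² = π(2.5950e-03 m)² = 2.116e-05 m²
R₍0₎ = ρL/A = (2.62×10^-8)(1.68)/(2.116e-05) = 0.002081 Ω
R₍45.4₎ = R₍0₎(1 + αΔT) = 0.002081 × (1 + 0.0038×45.4) = 0.00244 Ω
P = I²R = (447)² × 0.00244 = 487 W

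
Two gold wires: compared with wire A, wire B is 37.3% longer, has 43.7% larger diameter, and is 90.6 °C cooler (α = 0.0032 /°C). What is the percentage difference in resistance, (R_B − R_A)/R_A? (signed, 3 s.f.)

R ∝ ρL/d² with ρ ∝ (1+αΔT), so R_B/R_A = (1 + 37.3/100) × (1 + 43.7/100)⁻² × (1 − 0.0032×90.6)
= 1.373 × 0.4843 × 0.7101 = 0.4721
(R_B − R_A)/R_A = 0.4721 − 1 = -52.8%

-52.8%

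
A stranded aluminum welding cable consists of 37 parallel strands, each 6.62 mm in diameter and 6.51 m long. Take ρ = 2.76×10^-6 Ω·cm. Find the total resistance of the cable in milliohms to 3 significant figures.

ρ = 2.76×10^-6 Ω·cm = 2.76×10^-8 Ω·m
A_strand = π(3.3100e-03 m)² = 3.442e-05 m²
R_strand = ρL/A = (2.76×10^-8)(6.51)/(3.442e-05) = 0.00522 Ω
R_total = R_strand/N = 0.00522/37 = 0.141 mΩ

0.141 mΩ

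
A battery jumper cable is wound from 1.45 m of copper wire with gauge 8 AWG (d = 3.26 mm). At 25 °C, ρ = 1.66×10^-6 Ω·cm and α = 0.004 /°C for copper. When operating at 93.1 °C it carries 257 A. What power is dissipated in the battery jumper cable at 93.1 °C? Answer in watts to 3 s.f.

242 W

ρ = 1.66×10^-6 Ω·cm = 1.66×10^-8 Ω·m
A = π(3.26/2 mm)² = π(1.6300e-03 m)² = 8.347e-06 m²
R₍25₎ = ρL/A = (1.66×10^-8)(1.45)/(8.347e-06) = 0.002884 Ω
R₍93.1₎ = R₍25₎(1 + αΔT) = 0.002884 × (1 + 0.004×68.1) = 0.003669 Ω
P = I²R = (257)² × 0.003669 = 242 W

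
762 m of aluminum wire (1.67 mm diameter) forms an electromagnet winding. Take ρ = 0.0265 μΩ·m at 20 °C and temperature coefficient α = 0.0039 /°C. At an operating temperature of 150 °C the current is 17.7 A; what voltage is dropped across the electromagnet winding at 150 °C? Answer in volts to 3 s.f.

ρ = 0.0265 μΩ·m = 2.65×10^-8 Ω·m
A = π(d/2)² = π(8.3500e-04 m)² = 2.190e-06 m²
R₍20₎ = ρL/A = (2.65×10^-8)(762)/(2.190e-06) = 9.219 Ω
R₍150₎ = R₍20₎(1 + αΔT) = 9.219 × (1 + 0.0039×130) = 13.89 Ω
V = IR = 17.7 × 13.89 = 246 V

246 V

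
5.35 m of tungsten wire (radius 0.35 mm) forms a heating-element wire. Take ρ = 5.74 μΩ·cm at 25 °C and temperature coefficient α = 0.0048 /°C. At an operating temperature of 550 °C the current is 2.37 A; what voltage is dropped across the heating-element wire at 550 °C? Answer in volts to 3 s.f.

6.66 V

ρ = 5.74 μΩ·cm = 5.74×10^-8 Ω·m
A = πr² = π(3.5000e-04 m)² = 3.848e-07 m²
R₍25₎ = ρL/A = (5.74×10^-8)(5.35)/(3.848e-07) = 0.798 Ω
R₍550₎ = R₍25₎(1 + αΔT) = 0.798 × (1 + 0.0048×525) = 2.809 Ω
V = IR = 2.37 × 2.809 = 6.66 V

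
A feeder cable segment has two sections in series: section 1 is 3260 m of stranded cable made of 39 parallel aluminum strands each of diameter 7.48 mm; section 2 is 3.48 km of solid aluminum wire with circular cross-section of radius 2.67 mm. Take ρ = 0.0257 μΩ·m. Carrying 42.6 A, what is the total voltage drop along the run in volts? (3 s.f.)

ρ = 0.0257 μΩ·m = 2.57×10^-8 Ω·m
Section 1: A_strand = π(3.7400e-03)² = 4.394e-05 m²; R₁ = ρL/(N·A_s) = (2.57×10^-8)(3260)/(39×4.394e-05) = 0.04889 Ω
Section 2: A = πr² = π(2.6700e-03 m)² = 2.240e-05 m²
R₂ = (2.57×10^-8)(3480)/(2.240e-05) = 3.993 Ω
R = R₁ + R₂ = 4.042 Ω
V = IR = 42.6 × 4.042 = 172 V

172 V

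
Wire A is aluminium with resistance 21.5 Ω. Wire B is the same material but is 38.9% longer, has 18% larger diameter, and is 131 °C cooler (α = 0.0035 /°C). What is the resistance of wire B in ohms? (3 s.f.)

R ∝ ρL/d² with ρ ∝ (1+αΔT), so R_B/R_A = (1 + 38.9/100) × (1 + 18/100)⁻² × (1 − 0.0035×131)
= 1.389 × 0.7182 × 0.5415 = 0.5402
R_B = 0.5402 × 21.5 = 11.6 Ω

11.6 Ω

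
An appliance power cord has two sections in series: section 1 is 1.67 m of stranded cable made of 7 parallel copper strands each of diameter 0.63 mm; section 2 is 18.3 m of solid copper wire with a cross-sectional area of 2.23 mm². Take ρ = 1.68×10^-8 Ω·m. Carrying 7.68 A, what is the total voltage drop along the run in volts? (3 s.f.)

1.16 V

Section 1: A_strand = π(3.1500e-04)² = 3.117e-07 m²; R₁ = ρL/(N·A_s) = (1.68×10^-8)(1.67)/(7×3.117e-07) = 0.01286 Ω
Section 2: A = 2.23 mm² = 2.230e-06 m²
R₂ = (1.68×10^-8)(18.3)/(2.230e-06) = 0.1379 Ω
R = R₁ + R₂ = 0.1507 Ω
V = IR = 7.68 × 0.1507 = 1.16 V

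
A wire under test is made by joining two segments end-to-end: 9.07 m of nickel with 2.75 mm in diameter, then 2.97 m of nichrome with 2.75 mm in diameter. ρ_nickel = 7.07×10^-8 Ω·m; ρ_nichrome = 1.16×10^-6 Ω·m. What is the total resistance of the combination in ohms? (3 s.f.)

0.688 Ω

Segment 1: A = π(d/2)² = π(1.3750e-03 m)² = 5.940e-06 m²
R₁ = ρL/A = (7.07×10^-8)(9.07)/(5.940e-06) = 0.108 Ω
R₂ = (1.16×10^-6)(2.97)/(5.940e-06) = 0.58 Ω
R = R₁ + R₂ = 0.688 Ω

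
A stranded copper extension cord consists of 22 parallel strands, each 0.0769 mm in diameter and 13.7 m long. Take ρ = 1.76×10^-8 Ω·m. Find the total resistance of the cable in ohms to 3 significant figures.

A_strand = π(3.8450e-05 m)² = 4.645e-09 m²
R_strand = ρL/A = (1.76×10^-8)(13.7)/(4.645e-09) = 51.91 Ω
R_total = R_strand/N = 51.91/22 = 2.36 Ω

2.36 Ω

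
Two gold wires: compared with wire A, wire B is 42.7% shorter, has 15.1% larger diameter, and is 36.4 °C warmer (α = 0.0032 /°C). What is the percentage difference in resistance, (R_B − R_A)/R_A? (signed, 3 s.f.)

R ∝ ρL/d² with ρ ∝ (1+αΔT), so R_B/R_A = (1 − 42.7/100) × (1 + 15.1/100)⁻² × (1 + 0.0032×36.4)
= 0.573 × 0.7548 × 1.117 = 0.4829
(R_B − R_A)/R_A = 0.4829 − 1 = -51.7%

-51.7%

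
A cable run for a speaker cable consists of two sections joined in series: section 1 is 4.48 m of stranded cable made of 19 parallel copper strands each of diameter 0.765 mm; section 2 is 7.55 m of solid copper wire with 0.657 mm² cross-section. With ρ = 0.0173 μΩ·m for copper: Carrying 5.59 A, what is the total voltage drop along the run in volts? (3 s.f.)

1.16 V

ρ = 0.0173 μΩ·m = 1.73×10^-8 Ω·m
Section 1: A_strand = π(3.8250e-04)² = 4.596e-07 m²; R₁ = ρL/(N·A_s) = (1.73×10^-8)(4.48)/(19×4.596e-07) = 0.008875 Ω
Section 2: A = 0.657 mm² = 6.570e-07 m²
R₂ = (1.73×10^-8)(7.55)/(6.570e-07) = 0.1988 Ω
R = R₁ + R₂ = 0.2077 Ω
V = IR = 5.59 × 0.2077 = 1.16 V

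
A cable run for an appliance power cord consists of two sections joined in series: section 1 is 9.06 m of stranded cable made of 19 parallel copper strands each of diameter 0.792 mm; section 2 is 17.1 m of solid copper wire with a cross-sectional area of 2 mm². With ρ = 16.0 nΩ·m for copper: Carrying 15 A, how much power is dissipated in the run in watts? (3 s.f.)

ρ = 16.0 nΩ·m = 1.60×10^-8 Ω·m
Section 1: A_strand = π(3.9600e-04)² = 4.927e-07 m²; R₁ = ρL/(N·A_s) = (1.60×10^-8)(9.06)/(19×4.927e-07) = 0.01549 Ω
Section 2: A = 2 mm² = 2.000e-06 m²
R₂ = (1.60×10^-8)(17.1)/(2.000e-06) = 0.1368 Ω
R = R₁ + R₂ = 0.1523 Ω
P = I²R = (15)² × 0.1523 = 34.3 W

34.3 W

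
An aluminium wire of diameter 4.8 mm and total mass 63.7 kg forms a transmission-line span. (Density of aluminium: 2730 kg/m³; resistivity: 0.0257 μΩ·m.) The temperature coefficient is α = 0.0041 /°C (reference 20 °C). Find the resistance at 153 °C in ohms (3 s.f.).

2.83 Ω

ρ = 0.0257 μΩ·m = 2.57×10^-8 Ω·m
A = π(d/2)² = π(2.4000e-03 m)² = 1.8096e-05 m²
L = m/(density·A) = 63.7/(2730×1.8096e-05) = 1289 m
R = ρL/A = (2.57×10^-8)(1289)/(1.8096e-05) = 1.831 Ω
R(153 °C) = 1.831 × (1 + 0.0041×133) = 2.83 Ω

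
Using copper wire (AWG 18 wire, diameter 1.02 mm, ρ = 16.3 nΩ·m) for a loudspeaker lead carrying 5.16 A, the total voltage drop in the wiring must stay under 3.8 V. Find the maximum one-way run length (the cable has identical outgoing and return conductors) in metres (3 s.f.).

18.5 m

ρ = 16.3 nΩ·m = 1.63×10^-8 Ω·m
A = π(1.02/2 mm)² = π(5.1000e-04 m)² = 8.171e-07 m²
L_max = V_max·A/(2·ρI) = (3.8)(8.171e-07)/(2×1.63×10^-8×5.16) = 18.5 m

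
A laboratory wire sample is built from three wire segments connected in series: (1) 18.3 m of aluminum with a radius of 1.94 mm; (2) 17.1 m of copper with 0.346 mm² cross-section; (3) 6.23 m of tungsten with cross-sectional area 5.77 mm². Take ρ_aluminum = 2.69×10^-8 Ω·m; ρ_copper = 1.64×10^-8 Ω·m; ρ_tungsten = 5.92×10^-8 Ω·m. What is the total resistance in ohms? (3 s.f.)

Seg 1: A = πr² = π(1.9400e-03 m)² = 1.182e-05 m²
R_1 = (2.69×10^-8)(18.3)/(1.182e-05) = 0.04163 Ω
Seg 2: A = 0.346 mm² = 3.460e-07 m²
R_2 = (1.64×10^-8)(17.1)/(3.460e-07) = 0.8105 Ω
Seg 3: A = 5.77 mm² = 5.770e-06 m²
R_3 = (5.92×10^-8)(6.23)/(5.770e-06) = 0.06392 Ω
R_total = R_1 + R_2 + R_3 = 0.916 Ω

0.916 Ω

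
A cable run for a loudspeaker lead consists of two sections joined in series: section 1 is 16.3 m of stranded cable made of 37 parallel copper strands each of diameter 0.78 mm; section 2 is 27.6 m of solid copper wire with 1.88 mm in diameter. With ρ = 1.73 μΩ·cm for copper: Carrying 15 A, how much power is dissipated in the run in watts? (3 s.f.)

ρ = 1.73 μΩ·cm = 1.73×10^-8 Ω·m
Section 1: A_strand = π(3.9000e-04)² = 4.778e-07 m²; R₁ = ρL/(N·A_s) = (1.73×10^-8)(16.3)/(37×4.778e-07) = 0.01595 Ω
Section 2: A = π(d/2)² = π(9.4000e-04 m)² = 2.776e-06 m²
R₂ = (1.73×10^-8)(27.6)/(2.776e-06) = 0.172 Ω
R = R₁ + R₂ = 0.188 Ω
P = I²R = (15)² × 0.188 = 42.3 W

42.3 W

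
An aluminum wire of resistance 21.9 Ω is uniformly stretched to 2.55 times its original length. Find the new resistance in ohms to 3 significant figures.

Volume constant ⇒ A' = A/k with k = 2.55. R' = ρ(kL)/(A/k) = k²R.
R' = 6.502 × 21.9 = 142 Ω

142 Ω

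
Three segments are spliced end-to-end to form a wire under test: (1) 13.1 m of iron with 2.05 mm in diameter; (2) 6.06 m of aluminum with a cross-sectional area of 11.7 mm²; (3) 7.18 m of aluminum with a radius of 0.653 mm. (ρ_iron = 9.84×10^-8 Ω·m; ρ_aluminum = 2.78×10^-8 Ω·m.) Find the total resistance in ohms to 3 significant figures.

0.554 Ω

Seg 1: A = π(d/2)² = π(1.0250e-03 m)² = 3.301e-06 m²
R_1 = (9.84×10^-8)(13.1)/(3.301e-06) = 0.3905 Ω
Seg 2: A = 11.7 mm² = 1.170e-05 m²
R_2 = (2.78×10^-8)(6.06)/(1.170e-05) = 0.0144 Ω
Seg 3: A = πr² = π(6.5300e-04 m)² = 1.340e-06 m²
R_3 = (2.78×10^-8)(7.18)/(1.340e-06) = 0.149 Ω
R_total = R_1 + R_2 + R_3 = 0.554 Ω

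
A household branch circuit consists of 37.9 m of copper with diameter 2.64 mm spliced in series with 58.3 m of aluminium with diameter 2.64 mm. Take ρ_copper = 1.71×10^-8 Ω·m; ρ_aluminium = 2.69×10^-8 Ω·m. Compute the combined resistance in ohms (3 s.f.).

Segment 1: A = π(d/2)² = π(1.3200e-03 m)² = 5.474e-06 m²
R₁ = ρL/A = (1.71×10^-8)(37.9)/(5.474e-06) = 0.1184 Ω
R₂ = (2.69×10^-8)(58.3)/(5.474e-06) = 0.2865 Ω
R = R₁ + R₂ = 0.405 Ω

0.405 Ω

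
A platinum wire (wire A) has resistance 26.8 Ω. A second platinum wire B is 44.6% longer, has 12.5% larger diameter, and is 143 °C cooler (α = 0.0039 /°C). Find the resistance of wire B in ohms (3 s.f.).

R ∝ ρL/d² with ρ ∝ (1+αΔT), so R_B/R_A = (1 + 44.6/100) × (1 + 12.5/100)⁻² × (1 − 0.0039×143)
= 1.446 × 0.7901 × 0.4423 = 0.5053
R_B = 0.5053 × 26.8 = 13.5 Ω

13.5 Ω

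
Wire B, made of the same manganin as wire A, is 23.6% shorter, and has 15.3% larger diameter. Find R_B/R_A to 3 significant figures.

0.575

R ∝ L/d², so R_B/R_A = (1 − 23.6/100) × (1 + 15.3/100)⁻²
= 0.764 × 0.7522 = 0.575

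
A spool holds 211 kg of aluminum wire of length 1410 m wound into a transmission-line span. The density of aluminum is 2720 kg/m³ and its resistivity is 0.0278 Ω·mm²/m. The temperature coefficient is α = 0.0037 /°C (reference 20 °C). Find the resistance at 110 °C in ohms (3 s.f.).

ρ = 0.0278 Ω·mm²/m = 2.78×10^-8 Ω·m
A = m/(density·L) = 211/(2720×1410) = 5.5017e-05 m²
R = ρL/A = (2.78×10^-8)(1410)/(5.5017e-05) = 0.7125 Ω
R(110 °C) = 0.7125 × (1 + 0.0037×90) = 0.950 Ω

0.950 Ω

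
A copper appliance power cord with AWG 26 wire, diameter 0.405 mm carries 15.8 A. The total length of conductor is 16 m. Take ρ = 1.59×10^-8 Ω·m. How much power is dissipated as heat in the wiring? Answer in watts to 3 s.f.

A = π(0.405/2 mm)² = π(2.0250e-04 m)² = 1.288e-07 m²
R = ρL/A = (1.59×10^-8)(16)/(1.288e-07) = 1.975 Ω
P = I²R = (15.8)² × 1.975 = 493 W

493 W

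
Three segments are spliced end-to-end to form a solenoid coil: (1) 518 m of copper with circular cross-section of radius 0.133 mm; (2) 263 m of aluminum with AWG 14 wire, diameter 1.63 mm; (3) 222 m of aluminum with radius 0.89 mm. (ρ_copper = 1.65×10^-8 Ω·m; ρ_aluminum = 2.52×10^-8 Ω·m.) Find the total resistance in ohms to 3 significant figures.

Seg 1: A = πr² = π(1.3300e-04 m)² = 5.557e-08 m²
R_1 = (1.65×10^-8)(518)/(5.557e-08) = 153.8 Ω
Seg 2: A = π(1.63/2 mm)² = π(8.1500e-04 m)² = 2.087e-06 m²
R_2 = (2.52×10^-8)(263)/(2.087e-06) = 3.176 Ω
Seg 3: A = πr² = π(8.9000e-04 m)² = 2.488e-06 m²
R_3 = (2.52×10^-8)(222)/(2.488e-06) = 2.248 Ω
R_total = R_1 + R_2 + R_3 = 159 Ω

159 Ω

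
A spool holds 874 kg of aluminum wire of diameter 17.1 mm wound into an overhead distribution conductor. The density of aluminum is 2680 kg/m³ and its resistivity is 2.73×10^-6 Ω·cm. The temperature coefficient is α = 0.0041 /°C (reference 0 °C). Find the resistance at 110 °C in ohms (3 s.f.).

ρ = 2.73×10^-6 Ω·cm = 2.73×10^-8 Ω·m
A = π(d/2)² = π(8.5500e-03 m)² = 2.2966e-04 m²
L = m/(density·A) = 874/(2680×2.2966e-04) = 1420 m
R = ρL/A = (2.73×10^-8)(1420)/(2.2966e-04) = 0.1688 Ω
R(110 °C) = 0.1688 × (1 + 0.0041×110) = 0.245 Ω

0.245 Ω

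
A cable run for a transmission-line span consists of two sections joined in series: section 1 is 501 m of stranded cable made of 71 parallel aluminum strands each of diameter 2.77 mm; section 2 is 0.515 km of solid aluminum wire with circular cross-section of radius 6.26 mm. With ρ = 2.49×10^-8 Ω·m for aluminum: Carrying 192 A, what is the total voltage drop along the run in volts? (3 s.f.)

Section 1: A_strand = π(1.3850e-03)² = 6.026e-06 m²; R₁ = ρL/(N·A_s) = (2.49×10^-8)(501)/(71×6.026e-06) = 0.02916 Ω
Section 2: A = πr² = π(6.2600e-03 m)² = 1.231e-04 m²
R₂ = (2.49×10^-8)(515)/(1.231e-04) = 0.1042 Ω
R = R₁ + R₂ = 0.1333 Ω
V = IR = 192 × 0.1333 = 25.6 V

25.6 V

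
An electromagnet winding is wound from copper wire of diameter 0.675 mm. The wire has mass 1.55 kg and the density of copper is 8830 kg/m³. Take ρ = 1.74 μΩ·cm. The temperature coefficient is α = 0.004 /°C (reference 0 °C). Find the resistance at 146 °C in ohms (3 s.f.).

37.8 Ω

ρ = 1.74 μΩ·cm = 1.74×10^-8 Ω·m
A = π(d/2)² = π(3.3750e-04 m)² = 3.5785e-07 m²
L = m/(density·A) = 1.55/(8830×3.5785e-07) = 490.5 m
R = ρL/A = (1.74×10^-8)(490.5)/(3.5785e-07) = 23.85 Ω
R(146 °C) = 23.85 × (1 + 0.004×146) = 37.8 Ω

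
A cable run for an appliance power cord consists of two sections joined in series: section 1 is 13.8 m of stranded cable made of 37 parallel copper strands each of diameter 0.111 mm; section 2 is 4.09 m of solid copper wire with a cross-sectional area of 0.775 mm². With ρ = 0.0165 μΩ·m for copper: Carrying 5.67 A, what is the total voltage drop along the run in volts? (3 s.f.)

4.10 V

ρ = 0.0165 μΩ·m = 1.65×10^-8 Ω·m
Section 1: A_strand = π(5.5500e-05)² = 9.677e-09 m²; R₁ = ρL/(N·A_s) = (1.65×10^-8)(13.8)/(37×9.677e-09) = 0.636 Ω
Section 2: A = 0.775 mm² = 7.750e-07 m²
R₂ = (1.65×10^-8)(4.09)/(7.750e-07) = 0.08708 Ω
R = R₁ + R₂ = 0.723 Ω
V = IR = 5.67 × 0.723 = 4.10 V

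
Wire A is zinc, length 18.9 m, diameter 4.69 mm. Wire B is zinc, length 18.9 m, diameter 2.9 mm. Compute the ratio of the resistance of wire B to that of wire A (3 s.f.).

2.62

R ∝ ρL/d², so R_B/R_A = (d_A/d_B)²
= (4.69/2.9)² = 2.62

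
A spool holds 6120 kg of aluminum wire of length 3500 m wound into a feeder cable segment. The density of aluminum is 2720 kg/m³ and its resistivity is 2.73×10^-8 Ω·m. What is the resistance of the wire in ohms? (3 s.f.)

0.149 Ω

A = m/(density·L) = 6120/(2720×3500) = 6.4286e-04 m²
R = ρL/A = (2.73×10^-8)(3500)/(6.4286e-04) = 0.149 Ω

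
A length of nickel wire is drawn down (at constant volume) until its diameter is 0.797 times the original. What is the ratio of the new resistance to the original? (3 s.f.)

Volume constant ⇒ L' = L/r² with r = 0.797. R' = ρL'/A' = ρ(L/r²)/(πr²d₀²/4) = R/r⁴.
Factor = 2.48

2.48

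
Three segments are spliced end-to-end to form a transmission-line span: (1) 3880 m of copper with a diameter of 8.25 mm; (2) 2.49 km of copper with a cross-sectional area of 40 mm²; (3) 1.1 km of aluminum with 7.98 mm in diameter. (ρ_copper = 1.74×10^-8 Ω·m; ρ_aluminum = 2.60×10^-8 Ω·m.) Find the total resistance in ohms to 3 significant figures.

2.92 Ω

Seg 1: A = π(d/2)² = π(4.1250e-03 m)² = 5.346e-05 m²
R_1 = (1.74×10^-8)(3880)/(5.346e-05) = 1.263 Ω
Seg 2: A = 40 mm² = 4.000e-05 m²
R_2 = (1.74×10^-8)(2490)/(4.000e-05) = 1.083 Ω
Seg 3: A = π(d/2)² = π(3.9900e-03 m)² = 5.001e-05 m²
R_3 = (2.60×10^-8)(1100)/(5.001e-05) = 0.5718 Ω
R_total = R_1 + R_2 + R_3 = 2.92 Ω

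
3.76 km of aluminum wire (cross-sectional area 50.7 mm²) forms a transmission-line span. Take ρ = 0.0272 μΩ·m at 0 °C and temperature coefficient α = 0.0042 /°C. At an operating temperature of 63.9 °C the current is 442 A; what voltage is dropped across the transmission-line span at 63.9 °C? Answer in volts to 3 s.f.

ρ = 0.0272 μΩ·m = 2.72×10^-8 Ω·m
A = 50.7 mm² = 5.070e-05 m²
R₍0₎ = ρL/A = (2.72×10^-8)(3760)/(5.070e-05) = 2.017 Ω
R₍63.9₎ = R₍0₎(1 + αΔT) = 2.017 × (1 + 0.0042×63.9) = 2.559 Ω
V = IR = 442 × 2.559 = 1130 V

1130 V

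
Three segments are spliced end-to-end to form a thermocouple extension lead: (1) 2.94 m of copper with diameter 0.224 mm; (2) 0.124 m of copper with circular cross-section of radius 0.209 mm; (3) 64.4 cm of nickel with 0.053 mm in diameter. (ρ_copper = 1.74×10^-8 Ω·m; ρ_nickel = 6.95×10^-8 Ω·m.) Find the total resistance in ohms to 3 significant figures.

21.6 Ω

Seg 1: A = π(d/2)² = π(1.1200e-04 m)² = 3.941e-08 m²
R_1 = (1.74×10^-8)(2.94)/(3.941e-08) = 1.298 Ω
Seg 2: A = πr² = π(2.0900e-04 m)² = 1.372e-07 m²
R_2 = (1.74×10^-8)(0.124)/(1.372e-07) = 0.01572 Ω
Seg 3: A = π(d/2)² = π(2.6500e-05 m)² = 2.206e-09 m²
R_3 = (6.95×10^-8)(0.644)/(2.206e-09) = 20.29 Ω
R_total = R_1 + R_2 + R_3 = 21.6 Ω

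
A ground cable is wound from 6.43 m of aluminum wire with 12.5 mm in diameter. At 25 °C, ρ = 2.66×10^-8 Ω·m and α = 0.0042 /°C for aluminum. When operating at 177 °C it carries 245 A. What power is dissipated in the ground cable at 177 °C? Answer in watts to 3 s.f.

137 W

A = π(d/2)² = π(6.2500e-03 m)² = 1.227e-04 m²
R₍25₎ = ρL/A = (2.66×10^-8)(6.43)/(1.227e-04) = 0.001394 Ω
R₍177₎ = R₍25₎(1 + αΔT) = 0.001394 × (1 + 0.0042×152) = 0.002284 Ω
P = I²R = (245)² × 0.002284 = 137 W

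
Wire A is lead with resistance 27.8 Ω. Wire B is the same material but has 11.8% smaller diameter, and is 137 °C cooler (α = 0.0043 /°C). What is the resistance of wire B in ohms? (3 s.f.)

14.7 Ω

R ∝ ρL/d² with ρ ∝ (1+αΔT), so R_B/R_A = (1 − 11.8/100)⁻² × (1 − 0.0043×137)
= 1.286 × 0.4109 = 0.5282
R_B = 0.5282 × 27.8 = 14.7 Ω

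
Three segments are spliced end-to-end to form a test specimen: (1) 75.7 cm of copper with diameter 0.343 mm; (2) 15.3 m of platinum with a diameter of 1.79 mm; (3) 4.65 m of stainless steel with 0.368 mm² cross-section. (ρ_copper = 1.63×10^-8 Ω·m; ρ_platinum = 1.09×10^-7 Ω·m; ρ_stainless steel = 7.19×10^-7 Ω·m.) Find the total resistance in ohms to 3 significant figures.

Seg 1: A = π(d/2)² = π(1.7150e-04 m)² = 9.240e-08 m²
R_1 = (1.63×10^-8)(0.757)/(9.240e-08) = 0.1335 Ω
Seg 2: A = π(d/2)² = π(8.9500e-04 m)² = 2.516e-06 m²
R_2 = (1.09×10^-7)(15.3)/(2.516e-06) = 0.6627 Ω
Seg 3: A = 0.368 mm² = 3.680e-07 m²
R_3 = (7.19×10^-7)(4.65)/(3.680e-07) = 9.085 Ω
R_total = R_1 + R_2 + R_3 = 9.88 Ω

9.88 Ω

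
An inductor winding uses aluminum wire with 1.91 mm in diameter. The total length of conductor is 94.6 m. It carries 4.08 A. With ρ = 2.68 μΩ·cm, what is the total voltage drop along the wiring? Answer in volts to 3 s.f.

ρ = 2.68 μΩ·cm = 2.68×10^-8 Ω·m
A = π(d/2)² = π(9.5500e-04 m)² = 2.865e-06 m²
R = ρL/A = (2.68×10^-8)(94.6)/(2.865e-06) = 0.8848 Ω
V = IR = 4.08 × 0.8848 = 3.61 V

3.61 V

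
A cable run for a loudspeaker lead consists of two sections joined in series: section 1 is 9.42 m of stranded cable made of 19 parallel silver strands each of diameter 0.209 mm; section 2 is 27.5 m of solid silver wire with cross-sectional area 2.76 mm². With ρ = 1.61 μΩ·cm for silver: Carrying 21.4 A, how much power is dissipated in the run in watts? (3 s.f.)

180 W

ρ = 1.61 μΩ·cm = 1.61×10^-8 Ω·m
Section 1: A_strand = π(1.0450e-04)² = 3.431e-08 m²; R₁ = ρL/(N·A_s) = (1.61×10^-8)(9.42)/(19×3.431e-08) = 0.2327 Ω
Section 2: A = 2.76 mm² = 2.760e-06 m²
R₂ = (1.61×10^-8)(27.5)/(2.760e-06) = 0.1604 Ω
R = R₁ + R₂ = 0.3931 Ω
P = I²R = (21.4)² × 0.3931 = 180 W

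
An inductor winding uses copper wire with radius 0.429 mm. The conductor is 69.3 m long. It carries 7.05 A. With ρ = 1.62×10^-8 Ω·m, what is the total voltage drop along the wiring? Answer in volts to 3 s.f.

A = πr² = π(4.2900e-04 m)² = 5.782e-07 m²
R = ρL/A = (1.62×10^-8)(69.3)/(5.782e-07) = 1.942 Ω
V = IR = 7.05 × 1.942 = 13.7 V

13.7 V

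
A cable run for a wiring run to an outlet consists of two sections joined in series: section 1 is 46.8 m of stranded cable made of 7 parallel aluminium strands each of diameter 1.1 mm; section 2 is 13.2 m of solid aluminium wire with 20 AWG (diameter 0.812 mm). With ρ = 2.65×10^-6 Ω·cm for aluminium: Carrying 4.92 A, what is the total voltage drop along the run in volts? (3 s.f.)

4.24 V

ρ = 2.65×10^-6 Ω·cm = 2.65×10^-8 Ω·m
Section 1: A_strand = π(5.5000e-04)² = 9.503e-07 m²; R₁ = ρL/(N·A_s) = (2.65×10^-8)(46.8)/(7×9.503e-07) = 0.1864 Ω
Section 2: A = π(0.812/2 mm)² = π(4.0600e-04 m)² = 5.178e-07 m²
R₂ = (2.65×10^-8)(13.2)/(5.178e-07) = 0.6755 Ω
R = R₁ + R₂ = 0.8619 Ω
V = IR = 4.92 × 0.8619 = 4.24 V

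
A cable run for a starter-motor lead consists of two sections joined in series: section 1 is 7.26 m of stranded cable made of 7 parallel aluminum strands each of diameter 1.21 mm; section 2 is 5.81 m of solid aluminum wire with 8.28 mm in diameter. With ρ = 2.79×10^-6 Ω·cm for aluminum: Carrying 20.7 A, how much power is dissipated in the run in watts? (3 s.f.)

12.1 W

ρ = 2.79×10^-6 Ω·cm = 2.79×10^-8 Ω·m
Section 1: A_strand = π(6.0500e-04)² = 1.150e-06 m²; R₁ = ρL/(N·A_s) = (2.79×10^-8)(7.26)/(7×1.150e-06) = 0.02516 Ω
Section 2: A = π(d/2)² = π(4.1400e-03 m)² = 5.385e-05 m²
R₂ = (2.79×10^-8)(5.81)/(5.385e-05) = 0.00301 Ω
R = R₁ + R₂ = 0.02817 Ω
P = I²R = (20.7)² × 0.02817 = 12.1 W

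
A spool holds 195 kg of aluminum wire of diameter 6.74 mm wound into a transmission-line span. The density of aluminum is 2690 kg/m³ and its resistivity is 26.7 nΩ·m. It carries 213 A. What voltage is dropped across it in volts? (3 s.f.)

324 V

ρ = 26.7 nΩ·m = 2.67×10^-8 Ω·m
A = π(d/2)² = π(3.3700e-03 m)² = 3.5679e-05 m²
L = m/(density·A) = 195/(2690×3.5679e-05) = 2032 m
R = ρL/A = (2.67×10^-8)(2032)/(3.5679e-05) = 1.52 Ω
V = IR = 213 × 1.52 = 324 V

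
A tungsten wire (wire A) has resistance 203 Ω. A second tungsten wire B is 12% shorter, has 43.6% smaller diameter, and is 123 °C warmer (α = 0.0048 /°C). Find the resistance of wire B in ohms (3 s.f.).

R ∝ ρL/d² with ρ ∝ (1+αΔT), so R_B/R_A = (1 − 12/100) × (1 − 43.6/100)⁻² × (1 + 0.0048×123)
= 0.88 × 3.144 × 1.59 = 4.4
R_B = 4.4 × 203 = 893 Ω

893 Ω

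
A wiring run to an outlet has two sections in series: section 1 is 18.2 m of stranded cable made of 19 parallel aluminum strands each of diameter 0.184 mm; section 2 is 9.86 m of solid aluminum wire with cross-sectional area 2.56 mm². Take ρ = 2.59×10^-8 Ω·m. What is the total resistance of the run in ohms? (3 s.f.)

Section 1: A_strand = π(9.2000e-05)² = 2.659e-08 m²; R₁ = ρL/(N·A_s) = (2.59×10^-8)(18.2)/(19×2.659e-08) = 0.933 Ω
Section 2: A = 2.56 mm² = 2.560e-06 m²
R₂ = (2.59×10^-8)(9.86)/(2.560e-06) = 0.09976 Ω
R = R₁ + R₂ = 1.03 Ω

1.03 Ω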